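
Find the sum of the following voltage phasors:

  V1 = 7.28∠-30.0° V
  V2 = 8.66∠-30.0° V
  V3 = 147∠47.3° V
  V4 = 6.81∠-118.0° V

Step 1 — Convert each phasor to rectangular form:
  V1 = 7.28·(cos(-30.0°) + j·sin(-30.0°)) = 6.305 - j3.64 V
  V2 = 8.66·(cos(-30.0°) + j·sin(-30.0°)) = 7.5 - j4.33 V
  V3 = 147·(cos(47.3°) + j·sin(47.3°)) = 99.69 + j108 V
  V4 = 6.81·(cos(-118.0°) + j·sin(-118.0°)) = -3.197 - j6.013 V
Step 2 — Sum components: V_total = 110.3 + j94.05 V.
Step 3 — Convert to polar: |V_total| = 145 V, ∠V_total = 40.5°.

V_total = 145∠40.5° V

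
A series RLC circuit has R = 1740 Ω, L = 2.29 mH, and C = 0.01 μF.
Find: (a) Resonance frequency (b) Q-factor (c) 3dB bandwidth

Step 1 — Resonance condition Im(Z)=0 gives ω₀ = 1/√(LC).
Step 2 — ω₀ = 1/√(0.00229·1e-08) = 2.09e+05 rad/s.
Step 3 — f₀ = ω₀/(2π) = 3.326e+04 Hz.
Step 4 — Series Q: Q = ω₀L/R = 2.09e+05·0.00229/1740 = 0.275.
Step 5 — 3dB bandwidth: Δω = ω₀/Q = 7.598e+05 rad/s; BW = Δω/(2π) = 1.209e+05 Hz.

(a) f₀ = 3.326e+04 Hz  (b) Q = 0.275  (c) BW = 1.209e+05 Hz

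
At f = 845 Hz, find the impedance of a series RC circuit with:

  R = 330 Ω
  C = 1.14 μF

Step 1 — Angular frequency: ω = 2π·f = 2π·845 = 5309 rad/s.
Step 2 — Component impedances:
  R: Z = R = 330 Ω
  C: Z = 1/(jωC) = -j/(ω·C) = 0 - j165.2 Ω
Step 3 — Series combination: Z_total = R + C = 330 - j165.2 Ω = 369∠-26.6° Ω.

Z = 330 - j165.2 Ω = 369∠-26.6° Ω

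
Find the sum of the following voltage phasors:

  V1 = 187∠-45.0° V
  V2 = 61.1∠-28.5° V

Step 1 — Convert each phasor to rectangular form:
  V1 = 187·(cos(-45.0°) + j·sin(-45.0°)) = 132.2 - j132.2 V
  V2 = 61.1·(cos(-28.5°) + j·sin(-28.5°)) = 53.7 - j29.15 V
Step 2 — Sum components: V_total = 185.9 - j161.4 V.
Step 3 — Convert to polar: |V_total| = 246.2 V, ∠V_total = -41.0°.

V_total = 246.2∠-41.0° V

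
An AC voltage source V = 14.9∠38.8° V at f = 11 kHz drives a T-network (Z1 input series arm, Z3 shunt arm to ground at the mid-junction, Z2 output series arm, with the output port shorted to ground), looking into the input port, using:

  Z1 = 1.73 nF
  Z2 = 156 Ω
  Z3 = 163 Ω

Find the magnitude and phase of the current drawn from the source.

Step 1 — Angular frequency: ω = 2π·f = 2π·1.1e+04 = 6.912e+04 rad/s.
Step 2 — Component impedances:
  Z1: Z = 1/(jωC) = -j/(ω·C) = 0 - j8363 Ω
  Z2: Z = R = 156 Ω
  Z3: Z = R = 163 Ω
Step 3 — With the output port shorted to ground, the output series arm Z2 runs from the junction to ground; the shunt arm Z3 also runs from the junction to ground. They appear in parallel: Z3 || Z2 = 79.71 Ω.
Step 4 — Series with input arm Z1: Z_in = Z1 + (Z3 || Z2) = 79.71 - j8363 Ω = 8364∠-89.5° Ω.
Step 5 — Source phasor: V = 14.9∠38.8° V = 11.61 + j9.336 V.
Step 6 — Ohm's law: I = V / Z_total = (11.61 + j9.336) / (79.71 - j8363) = -0.001103 + j0.001399 A.
Step 7 — Convert to polar: |I| = 0.001781 A, ∠I = 128.3°.

I = 0.001781∠128.3° A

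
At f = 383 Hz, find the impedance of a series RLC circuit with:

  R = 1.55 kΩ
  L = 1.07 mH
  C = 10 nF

Step 1 — Angular frequency: ω = 2π·f = 2π·383 = 2406 rad/s.
Step 2 — Component impedances:
  R: Z = R = 1550 Ω
  L: Z = jωL = j·2406·0.00107 = 0 + j2.575 Ω
  C: Z = 1/(jωC) = -j/(ω·C) = 0 - j4.155e+04 Ω
Step 3 — Series combination: Z_total = R + L + C = 1550 - j4.155e+04 Ω = 4.158e+04∠-87.9° Ω.

Z = 1550 - j4.155e+04 Ω = 4.158e+04∠-87.9° Ω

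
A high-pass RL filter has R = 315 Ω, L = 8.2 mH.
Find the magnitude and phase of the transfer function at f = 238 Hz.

Step 1 — Angular frequency: ω = 2π·238 = 1495 rad/s.
Step 2 — Transfer function: H(jω) = jωL/(R + jωL).
Step 3 — Numerator jωL = j·12.26; denominator R + jωL = 315 + j12.26.
Step 4 — H = 0.001513 + j0.03887.
Step 5 — Magnitude: |H| = 0.0389 (-28.2 dB); phase: φ = 87.8°.

|H| = 0.0389 (-28.2 dB), φ = 87.8°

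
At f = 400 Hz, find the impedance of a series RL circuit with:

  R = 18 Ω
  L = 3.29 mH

Step 1 — Angular frequency: ω = 2π·f = 2π·400 = 2513 rad/s.
Step 2 — Component impedances:
  R: Z = R = 18 Ω
  L: Z = jωL = j·2513·0.00329 = 0 + j8.269 Ω
Step 3 — Series combination: Z_total = R + L = 18 + j8.269 Ω = 19.81∠24.7° Ω.

Z = 18 + j8.269 Ω = 19.81∠24.7° Ω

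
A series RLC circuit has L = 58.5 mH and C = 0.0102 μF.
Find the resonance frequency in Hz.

Step 1 — Resonance condition Im(Z)=0 gives ω₀ = 1/√(LC).
Step 2 — ω₀ = 1/√(0.0585·1.02e-08) = 4.094e+04 rad/s.
Step 3 — f₀ = ω₀/(2π) = 6515 Hz.

f₀ = 6515 Hz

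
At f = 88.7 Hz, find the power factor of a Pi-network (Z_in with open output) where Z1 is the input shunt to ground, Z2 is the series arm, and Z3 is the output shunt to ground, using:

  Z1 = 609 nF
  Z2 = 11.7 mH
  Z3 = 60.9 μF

Step 1 — Angular frequency: ω = 2π·f = 2π·88.7 = 557.3 rad/s.
Step 2 — Component impedances:
  Z1: Z = 1/(jωC) = -j/(ω·C) = 0 - j2946 Ω
  Z2: Z = jωL = j·557.3·0.0117 = 0 + j6.521 Ω
  Z3: Z = 1/(jωC) = -j/(ω·C) = 0 - j29.46 Ω
Step 3 — With open output, the series arm Z2 and the output shunt Z3 appear in series to ground: Z2 + Z3 = 0 - j22.94 Ω.
Step 4 — Parallel with input shunt Z1: Z_in = Z1 || (Z2 + Z3) = 0 - j22.77 Ω = 22.77∠-90.0° Ω.
Step 5 — Power factor: PF = cos(φ) = Re(Z)/|Z| = 0/22.77 = 0.
Step 6 — Type: Im(Z) = -22.77 ⇒ leading (phase φ = -90.0°).

PF = 0 (leading, φ = -90.0°)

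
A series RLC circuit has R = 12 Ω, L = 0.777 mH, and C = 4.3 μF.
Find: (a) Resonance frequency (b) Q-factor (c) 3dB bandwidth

Step 1 — Resonance: ω₀ = 1/√(LC) = 1/√(0.000777·4.3e-06) = 1.73e+04 rad/s.
Step 2 — f₀ = ω₀/(2π) = 2753 Hz.
Step 3 — Series Q: Q = ω₀L/R = 1.73e+04·0.000777/12 = 1.12.
Step 4 — Bandwidth: Δω = ω₀/Q = 1.544e+04 rad/s; BW = Δω/(2π) = 2458 Hz.

(a) f₀ = 2753 Hz  (b) Q = 1.12  (c) BW = 2458 Hz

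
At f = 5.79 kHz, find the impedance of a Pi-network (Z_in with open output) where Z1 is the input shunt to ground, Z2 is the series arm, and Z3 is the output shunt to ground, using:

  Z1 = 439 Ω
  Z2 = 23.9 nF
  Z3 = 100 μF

Step 1 — Angular frequency: ω = 2π·f = 2π·5790 = 3.638e+04 rad/s.
Step 2 — Component impedances:
  Z1: Z = R = 439 Ω
  Z2: Z = 1/(jωC) = -j/(ω·C) = 0 - j1150 Ω
  Z3: Z = 1/(jωC) = -j/(ω·C) = 0 - j0.2749 Ω
Step 3 — With open output, the series arm Z2 and the output shunt Z3 appear in series to ground: Z2 + Z3 = 0 - j1150 Ω.
Step 4 — Parallel with input shunt Z1: Z_in = Z1 || (Z2 + Z3) = 383.2 - j146.2 Ω = 410.2∠-20.9° Ω.

Z = 383.2 - j146.2 Ω = 410.2∠-20.9° Ω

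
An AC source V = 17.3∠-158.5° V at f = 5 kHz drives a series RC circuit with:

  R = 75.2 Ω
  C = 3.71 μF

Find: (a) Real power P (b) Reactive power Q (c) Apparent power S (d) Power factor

Step 1 — Angular frequency: ω = 2π·f = 2π·5000 = 3.142e+04 rad/s.
Step 2 — Component impedances:
  R: Z = R = 75.2 Ω
  C: Z = 1/(jωC) = -j/(ω·C) = 0 - j8.58 Ω
Step 3 — Series combination: Z_total = R + C = 75.2 - j8.58 Ω = 75.69∠-6.5° Ω.
Step 4 — Source phasor: V = 17.3∠-158.5° V = -16.1 - j6.34 V.
Step 5 — Current: I = V / Z = -0.2018 - j0.1073 A = 0.2286∠-152.0° A.
Step 6 — Complex power: S = V·I* = 3.929 - j0.4482 VA.
Step 7 — Real power: P = Re(S) = 3.929 W.
Step 8 — Reactive power: Q = Im(S) = -0.4482 VAR.
Step 9 — Apparent power: |S| = 3.954 VA.
Step 10 — Power factor: PF = P/|S| = 0.9936 (leading).

(a) P = 3.929 W  (b) Q = -0.4482 VAR  (c) S = 3.954 VA  (d) PF = 0.9936 (leading)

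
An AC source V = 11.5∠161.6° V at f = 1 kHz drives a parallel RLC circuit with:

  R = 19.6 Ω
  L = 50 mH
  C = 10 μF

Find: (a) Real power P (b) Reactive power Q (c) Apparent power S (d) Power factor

Step 1 — Angular frequency: ω = 2π·f = 2π·1000 = 6283 rad/s.
Step 2 — Component impedances:
  R: Z = R = 19.6 Ω
  L: Z = jωL = j·6283·0.05 = 0 + j314.2 Ω
  C: Z = 1/(jωC) = -j/(ω·C) = 0 - j15.92 Ω
Step 3 — Parallel combination: 1/Z_total = 1/R + 1/L + 1/C; Z_total = 8.281 - j9.682 Ω = 12.74∠-49.5° Ω.
Step 4 — Source phasor: V = 11.5∠161.6° V = -10.91 + j3.63 V.
Step 5 — Current: I = V / Z = -0.7733 - j0.4657 A = 0.9027∠-148.9° A.
Step 6 — Complex power: S = V·I* = 6.747 - j7.889 VA.
Step 7 — Real power: P = Re(S) = 6.747 W.
Step 8 — Reactive power: Q = Im(S) = -7.889 VAR.
Step 9 — Apparent power: |S| = 10.38 VA.
Step 10 — Power factor: PF = P/|S| = 0.65 (leading).

(a) P = 6.747 W  (b) Q = -7.889 VAR  (c) S = 10.38 VA  (d) PF = 0.65 (leading)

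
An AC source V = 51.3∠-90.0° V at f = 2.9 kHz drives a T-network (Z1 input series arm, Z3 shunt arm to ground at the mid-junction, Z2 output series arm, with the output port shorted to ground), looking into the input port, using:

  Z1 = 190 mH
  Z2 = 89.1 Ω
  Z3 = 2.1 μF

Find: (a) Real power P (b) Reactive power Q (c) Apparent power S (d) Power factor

Step 1 — Angular frequency: ω = 2π·f = 2π·2900 = 1.822e+04 rad/s.
Step 2 — Component impedances:
  Z1: Z = jωL = j·1.822e+04·0.19 = 0 + j3462 Ω
  Z2: Z = R = 89.1 Ω
  Z3: Z = 1/(jωC) = -j/(ω·C) = 0 - j26.13 Ω
Step 3 — With the output port shorted to ground, the output series arm Z2 runs from the junction to ground; the shunt arm Z3 also runs from the junction to ground. They appear in parallel: Z3 || Z2 = 7.058 - j24.06 Ω.
Step 4 — Series with input arm Z1: Z_in = Z1 + (Z3 || Z2) = 7.058 + j3438 Ω = 3438∠89.9° Ω.
Step 5 — Source phasor: V = 51.3∠-90.0° V = 0 - j51.3 V.
Step 6 — Current: I = V / Z = -0.01492 - j3.063e-05 A = 0.01492∠-179.9° A.
Step 7 — Complex power: S = V·I* = 0.001572 + j0.7655 VA.
Step 8 — Real power: P = Re(S) = 0.001572 W.
Step 9 — Reactive power: Q = Im(S) = 0.7655 VAR.
Step 10 — Apparent power: |S| = 0.7655 VA.
Step 11 — Power factor: PF = P/|S| = 0.002053 (lagging).

(a) P = 0.001572 W  (b) Q = 0.7655 VAR  (c) S = 0.7655 VA  (d) PF = 0.002053 (lagging)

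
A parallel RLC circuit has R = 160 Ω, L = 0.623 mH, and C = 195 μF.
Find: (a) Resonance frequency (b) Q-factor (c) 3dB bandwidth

Step 1 — Resonance: ω₀ = 1/√(LC) = 1/√(0.000623·0.000195) = 2869 rad/s.
Step 2 — f₀ = ω₀/(2π) = 456.6 Hz.
Step 3 — Parallel Q: Q = R/(ω₀L) = 160/(2869·0.000623) = 89.51.
Step 4 — Bandwidth: Δω = ω₀/Q = 32.05 rad/s; BW = Δω/(2π) = 5.101 Hz.

(a) f₀ = 456.6 Hz  (b) Q = 89.51  (c) BW = 5.101 Hz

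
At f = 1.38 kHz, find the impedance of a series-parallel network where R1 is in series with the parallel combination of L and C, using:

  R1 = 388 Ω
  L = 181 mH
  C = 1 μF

Step 1 — Angular frequency: ω = 2π·f = 2π·1380 = 8671 rad/s.
Step 2 — Component impedances:
  R1: Z = R = 388 Ω
  L: Z = jωL = j·8671·0.181 = 0 + j1569 Ω
  C: Z = 1/(jωC) = -j/(ω·C) = 0 - j115.3 Ω
Step 3 — Parallel branch: L || C = 1/(1/L + 1/C) = 0 - j124.5 Ω.
Step 4 — Series with R1: Z_total = R1 + (L || C) = 388 - j124.5 Ω = 407.5∠-17.8° Ω.

Z = 388 - j124.5 Ω = 407.5∠-17.8° Ω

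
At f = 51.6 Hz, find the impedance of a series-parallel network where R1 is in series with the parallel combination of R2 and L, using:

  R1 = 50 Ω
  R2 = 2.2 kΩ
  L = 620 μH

Step 1 — Angular frequency: ω = 2π·f = 2π·51.6 = 324.2 rad/s.
Step 2 — Component impedances:
  R1: Z = R = 50 Ω
  R2: Z = R = 2200 Ω
  L: Z = jωL = j·324.2·0.00062 = 0 + j0.201 Ω
Step 3 — Parallel branch: R2 || L = 1/(1/R2 + 1/L) = 1.837e-05 + j0.201 Ω.
Step 4 — Series with R1: Z_total = R1 + (R2 || L) = 50 + j0.201 Ω = 50∠0.2° Ω.

Z = 50 + j0.201 Ω = 50∠0.2° Ω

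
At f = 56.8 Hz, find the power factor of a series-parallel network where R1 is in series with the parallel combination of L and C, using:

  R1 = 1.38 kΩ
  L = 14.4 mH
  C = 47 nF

Step 1 — Angular frequency: ω = 2π·f = 2π·56.8 = 356.9 rad/s.
Step 2 — Component impedances:
  R1: Z = R = 1380 Ω
  L: Z = jωL = j·356.9·0.0144 = 0 + j5.139 Ω
  C: Z = 1/(jωC) = -j/(ω·C) = 0 - j5.962e+04 Ω
Step 3 — Parallel branch: L || C = 1/(1/L + 1/C) = 0 + j5.14 Ω.
Step 4 — Series with R1: Z_total = R1 + (L || C) = 1380 + j5.14 Ω = 1380∠0.2° Ω.
Step 5 — Power factor: PF = cos(φ) = Re(Z)/|Z| = 1380/1380 = 1.
Step 6 — Type: Im(Z) = 5.14 ⇒ lagging (phase φ = 0.2°).

PF = 1 (lagging, φ = 0.2°)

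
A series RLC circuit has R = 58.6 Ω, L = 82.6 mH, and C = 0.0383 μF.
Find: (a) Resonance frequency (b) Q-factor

Step 1 — Resonance condition Im(Z)=0 gives ω₀ = 1/√(LC).
Step 2 — ω₀ = 1/√(0.0826·3.83e-08) = 1.778e+04 rad/s.
Step 3 — f₀ = ω₀/(2π) = 2830 Hz.
Step 4 — Series Q: Q = ω₀L/R = 1.778e+04·0.0826/58.6 = 25.06.

(a) f₀ = 2830 Hz  (b) Q = 25.06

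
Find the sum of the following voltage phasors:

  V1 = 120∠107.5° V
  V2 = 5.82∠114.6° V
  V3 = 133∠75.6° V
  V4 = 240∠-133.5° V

Step 1 — Convert each phasor to rectangular form:
  V1 = 120·(cos(107.5°) + j·sin(107.5°)) = -36.08 + j114.4 V
  V2 = 5.82·(cos(114.6°) + j·sin(114.6°)) = -2.423 + j5.292 V
  V3 = 133·(cos(75.6°) + j·sin(75.6°)) = 33.08 + j128.8 V
  V4 = 240·(cos(-133.5°) + j·sin(-133.5°)) = -165.2 - j174.1 V
Step 2 — Sum components: V_total = -170.6 + j74.47 V.
Step 3 — Convert to polar: |V_total| = 186.2 V, ∠V_total = 156.4°.

V_total = 186.2∠156.4° V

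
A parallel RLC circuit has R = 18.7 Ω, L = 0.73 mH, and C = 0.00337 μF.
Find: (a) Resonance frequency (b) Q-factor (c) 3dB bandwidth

Step 1 — Resonance: ω₀ = 1/√(LC) = 1/√(0.00073·3.37e-09) = 6.376e+05 rad/s.
Step 2 — f₀ = ω₀/(2π) = 1.015e+05 Hz.
Step 3 — Parallel Q: Q = R/(ω₀L) = 18.7/(6.376e+05·0.00073) = 0.04018.
Step 4 — Bandwidth: Δω = ω₀/Q = 1.587e+07 rad/s; BW = Δω/(2π) = 2.526e+06 Hz.

(a) f₀ = 1.015e+05 Hz  (b) Q = 0.04018  (c) BW = 2.526e+06 Hz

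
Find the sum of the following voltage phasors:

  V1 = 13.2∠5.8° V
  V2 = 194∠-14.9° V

Step 1 — Convert each phasor to rectangular form:
  V1 = 13.2·(cos(5.8°) + j·sin(5.8°)) = 13.13 + j1.334 V
  V2 = 194·(cos(-14.9°) + j·sin(-14.9°)) = 187.5 - j49.88 V
Step 2 — Sum components: V_total = 200.6 - j48.55 V.
Step 3 — Convert to polar: |V_total| = 206.4 V, ∠V_total = -13.6°.

V_total = 206.4∠-13.6° V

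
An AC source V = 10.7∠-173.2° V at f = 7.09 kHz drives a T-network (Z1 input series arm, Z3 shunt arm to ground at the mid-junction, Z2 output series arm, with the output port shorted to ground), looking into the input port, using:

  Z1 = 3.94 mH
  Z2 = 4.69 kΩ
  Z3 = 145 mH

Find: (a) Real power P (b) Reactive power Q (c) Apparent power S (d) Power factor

Step 1 — Angular frequency: ω = 2π·f = 2π·7090 = 4.455e+04 rad/s.
Step 2 — Component impedances:
  Z1: Z = jωL = j·4.455e+04·0.00394 = 0 + j175.5 Ω
  Z2: Z = R = 4690 Ω
  Z3: Z = jωL = j·4.455e+04·0.145 = 0 + j6459 Ω
Step 3 — With the output port shorted to ground, the output series arm Z2 runs from the junction to ground; the shunt arm Z3 also runs from the junction to ground. They appear in parallel: Z3 || Z2 = 3071 + j2230 Ω.
Step 4 — Series with input arm Z1: Z_in = Z1 + (Z3 || Z2) = 3071 + j2405 Ω = 3901∠38.1° Ω.
Step 5 — Source phasor: V = 10.7∠-173.2° V = -10.62 - j1.267 V.
Step 6 — Current: I = V / Z = -0.002345 + j0.001424 A = 0.002743∠148.7° A.
Step 7 — Complex power: S = V·I* = 0.02311 + j0.0181 VA.
Step 8 — Real power: P = Re(S) = 0.02311 W.
Step 9 — Reactive power: Q = Im(S) = 0.0181 VAR.
Step 10 — Apparent power: |S| = 0.02935 VA.
Step 11 — Power factor: PF = P/|S| = 0.7873 (lagging).

(a) P = 0.02311 W  (b) Q = 0.0181 VAR  (c) S = 0.02935 VA  (d) PF = 0.7873 (lagging)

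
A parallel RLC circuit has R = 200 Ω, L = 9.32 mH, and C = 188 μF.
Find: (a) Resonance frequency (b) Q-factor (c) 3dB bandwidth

Step 1 — Resonance: ω₀ = 1/√(LC) = 1/√(0.00932·0.000188) = 755.5 rad/s.
Step 2 — f₀ = ω₀/(2π) = 120.2 Hz.
Step 3 — Parallel Q: Q = R/(ω₀L) = 200/(755.5·0.00932) = 28.41.
Step 4 — Bandwidth: Δω = ω₀/Q = 26.6 rad/s; BW = Δω/(2π) = 4.233 Hz.

(a) f₀ = 120.2 Hz  (b) Q = 28.41  (c) BW = 4.233 Hz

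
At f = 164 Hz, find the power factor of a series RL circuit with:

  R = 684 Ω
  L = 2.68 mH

Step 1 — Angular frequency: ω = 2π·f = 2π·164 = 1030 rad/s.
Step 2 — Component impedances:
  R: Z = R = 684 Ω
  L: Z = jωL = j·1030·0.00268 = 0 + j2.762 Ω
Step 3 — Series combination: Z_total = R + L = 684 + j2.762 Ω = 684∠0.2° Ω.
Step 4 — Power factor: PF = cos(φ) = Re(Z)/|Z| = 684/684 = 1.
Step 5 — Type: Im(Z) = 2.762 ⇒ lagging (phase φ = 0.2°).

PF = 1 (lagging, φ = 0.2°)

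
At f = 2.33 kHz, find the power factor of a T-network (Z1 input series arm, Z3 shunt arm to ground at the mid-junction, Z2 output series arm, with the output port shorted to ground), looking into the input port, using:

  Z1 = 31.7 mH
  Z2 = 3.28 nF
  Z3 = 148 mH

Step 1 — Angular frequency: ω = 2π·f = 2π·2330 = 1.464e+04 rad/s.
Step 2 — Component impedances:
  Z1: Z = jωL = j·1.464e+04·0.0317 = 0 + j464.1 Ω
  Z2: Z = 1/(jωC) = -j/(ω·C) = 0 - j2.083e+04 Ω
  Z3: Z = jωL = j·1.464e+04·0.148 = 0 + j2167 Ω
Step 3 — With the output port shorted to ground, the output series arm Z2 runs from the junction to ground; the shunt arm Z3 also runs from the junction to ground. They appear in parallel: Z3 || Z2 = 0 + j2418 Ω.
Step 4 — Series with input arm Z1: Z_in = Z1 + (Z3 || Z2) = 0 + j2882 Ω = 2882∠90.0° Ω.
Step 5 — Power factor: PF = cos(φ) = Re(Z)/|Z| = 0/2882 = 0.
Step 6 — Type: Im(Z) = 2882 ⇒ lagging (phase φ = 90.0°).

PF = 0 (lagging, φ = 90.0°)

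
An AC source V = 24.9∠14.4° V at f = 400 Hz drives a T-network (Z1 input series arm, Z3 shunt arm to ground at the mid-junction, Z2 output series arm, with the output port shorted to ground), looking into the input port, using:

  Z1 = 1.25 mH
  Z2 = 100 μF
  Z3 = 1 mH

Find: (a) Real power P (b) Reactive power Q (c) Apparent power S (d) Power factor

Step 1 — Angular frequency: ω = 2π·f = 2π·400 = 2513 rad/s.
Step 2 — Component impedances:
  Z1: Z = jωL = j·2513·0.00125 = 0 + j3.142 Ω
  Z2: Z = 1/(jωC) = -j/(ω·C) = 0 - j3.979 Ω
  Z3: Z = jωL = j·2513·0.001 = 0 + j2.513 Ω
Step 3 — With the output port shorted to ground, the output series arm Z2 runs from the junction to ground; the shunt arm Z3 also runs from the junction to ground. They appear in parallel: Z3 || Z2 = 0 + j6.823 Ω.
Step 4 — Series with input arm Z1: Z_in = Z1 + (Z3 || Z2) = 0 + j9.965 Ω = 9.965∠90.0° Ω.
Step 5 — Source phasor: V = 24.9∠14.4° V = 24.12 + j6.192 V.
Step 6 — Current: I = V / Z = 0.6214 - j2.42 A = 2.499∠-75.6° A.
Step 7 — Complex power: S = V·I* = 0 + j62.22 VA.
Step 8 — Real power: P = Re(S) = 0 W.
Step 9 — Reactive power: Q = Im(S) = 62.22 VAR.
Step 10 — Apparent power: |S| = 62.22 VA.
Step 11 — Power factor: PF = P/|S| = 0 (lagging).

(a) P = 0 W  (b) Q = 62.22 VAR  (c) S = 62.22 VA  (d) PF = 0 (lagging)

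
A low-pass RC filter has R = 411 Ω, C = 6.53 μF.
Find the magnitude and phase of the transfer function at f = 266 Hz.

Step 1 — Angular frequency: ω = 2π·266 = 1671 rad/s.
Step 2 — Transfer function: H(jω) = 1/(1 + jωRC).
Step 3 — Denominator: 1 + jωRC = 1 + j·1671·411·6.53e-06 = 1 + j4.486.
Step 4 — H = 0.04735 - j0.2124.
Step 5 — Magnitude: |H| = 0.2176 (-13.2 dB); phase: φ = -77.4°.

|H| = 0.2176 (-13.2 dB), φ = -77.4°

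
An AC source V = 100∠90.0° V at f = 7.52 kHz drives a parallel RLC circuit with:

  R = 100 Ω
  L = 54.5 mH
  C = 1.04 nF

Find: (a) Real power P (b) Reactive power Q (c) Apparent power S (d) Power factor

Step 1 — Angular frequency: ω = 2π·f = 2π·7520 = 4.725e+04 rad/s.
Step 2 — Component impedances:
  R: Z = R = 100 Ω
  L: Z = jωL = j·4.725e+04·0.0545 = 0 + j2575 Ω
  C: Z = 1/(jωC) = -j/(ω·C) = 0 - j2.035e+04 Ω
Step 3 — Parallel combination: 1/Z_total = 1/R + 1/L + 1/C; Z_total = 99.89 + j3.388 Ω = 99.94∠1.9° Ω.
Step 4 — Source phasor: V = 100∠90.0° V = 0 + j100 V.
Step 5 — Current: I = V / Z = 0.03392 + j1 A = 1.001∠88.1° A.
Step 6 — Complex power: S = V·I* = 100 + j3.392 VA.
Step 7 — Real power: P = Re(S) = 100 W.
Step 8 — Reactive power: Q = Im(S) = 3.392 VAR.
Step 9 — Apparent power: |S| = 100.1 VA.
Step 10 — Power factor: PF = P/|S| = 0.9994 (lagging).

(a) P = 100 W  (b) Q = 3.392 VAR  (c) S = 100.1 VA  (d) PF = 0.9994 (lagging)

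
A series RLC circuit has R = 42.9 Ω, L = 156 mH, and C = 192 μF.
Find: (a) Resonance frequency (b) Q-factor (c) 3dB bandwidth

Step 1 — Resonance condition Im(Z)=0 gives ω₀ = 1/√(LC).
Step 2 — ω₀ = 1/√(0.156·0.000192) = 182.7 rad/s.
Step 3 — f₀ = ω₀/(2π) = 29.08 Hz.
Step 4 — Series Q: Q = ω₀L/R = 182.7·0.156/42.9 = 0.6644.
Step 5 — 3dB bandwidth: Δω = ω₀/Q = 275 rad/s; BW = Δω/(2π) = 43.77 Hz.

(a) f₀ = 29.08 Hz  (b) Q = 0.6644  (c) BW = 43.77 Hz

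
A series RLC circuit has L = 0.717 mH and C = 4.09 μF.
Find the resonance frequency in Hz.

Step 1 — Resonance condition Im(Z)=0 gives ω₀ = 1/√(LC).
Step 2 — ω₀ = 1/√(0.000717·4.09e-06) = 1.847e+04 rad/s.
Step 3 — f₀ = ω₀/(2π) = 2939 Hz.

f₀ = 2939 Hz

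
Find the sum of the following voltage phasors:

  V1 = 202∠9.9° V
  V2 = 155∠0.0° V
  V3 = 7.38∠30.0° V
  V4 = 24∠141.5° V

Step 1 — Convert each phasor to rectangular form:
  V1 = 202·(cos(9.9°) + j·sin(9.9°)) = 199 + j34.73 V
  V2 = 155·(cos(0.0°) + j·sin(0.0°)) = 155 V
  V3 = 7.38·(cos(30.0°) + j·sin(30.0°)) = 6.391 + j3.69 V
  V4 = 24·(cos(141.5°) + j·sin(141.5°)) = -18.78 + j14.94 V
Step 2 — Sum components: V_total = 341.6 + j53.36 V.
Step 3 — Convert to polar: |V_total| = 345.7 V, ∠V_total = 8.9°.

V_total = 345.7∠8.9° V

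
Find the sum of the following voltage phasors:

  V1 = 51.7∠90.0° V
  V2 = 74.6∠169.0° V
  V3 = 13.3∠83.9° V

Step 1 — Convert each phasor to rectangular form:
  V1 = 51.7·(cos(90.0°) + j·sin(90.0°)) = 0 + j51.7 V
  V2 = 74.6·(cos(169.0°) + j·sin(169.0°)) = -73.23 + j14.23 V
  V3 = 13.3·(cos(83.9°) + j·sin(83.9°)) = 1.413 + j13.22 V
Step 2 — Sum components: V_total = -71.82 + j79.16 V.
Step 3 — Convert to polar: |V_total| = 106.9 V, ∠V_total = 132.2°.

V_total = 106.9∠132.2° V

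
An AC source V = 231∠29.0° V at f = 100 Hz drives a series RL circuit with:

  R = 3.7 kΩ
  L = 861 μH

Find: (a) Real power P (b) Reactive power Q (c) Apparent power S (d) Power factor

Step 1 — Angular frequency: ω = 2π·f = 2π·100 = 628.3 rad/s.
Step 2 — Component impedances:
  R: Z = R = 3700 Ω
  L: Z = jωL = j·628.3·0.000861 = 0 + j0.541 Ω
Step 3 — Series combination: Z_total = R + L = 3700 + j0.541 Ω = 3700∠0.0° Ω.
Step 4 — Source phasor: V = 231∠29.0° V = 202 + j112 V.
Step 5 — Current: I = V / Z = 0.05461 + j0.03026 A = 0.06243∠29.0° A.
Step 6 — Complex power: S = V·I* = 14.42 + j0.002109 VA.
Step 7 — Real power: P = Re(S) = 14.42 W.
Step 8 — Reactive power: Q = Im(S) = 0.002109 VAR.
Step 9 — Apparent power: |S| = 14.42 VA.
Step 10 — Power factor: PF = P/|S| = 1 (lagging).

(a) P = 14.42 W  (b) Q = 0.002109 VAR  (c) S = 14.42 VA  (d) PF = 1 (lagging)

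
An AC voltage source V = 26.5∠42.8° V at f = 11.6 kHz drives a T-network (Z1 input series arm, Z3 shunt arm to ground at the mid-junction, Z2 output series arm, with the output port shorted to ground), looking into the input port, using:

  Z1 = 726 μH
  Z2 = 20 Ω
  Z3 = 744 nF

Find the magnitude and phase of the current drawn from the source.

Step 1 — Angular frequency: ω = 2π·f = 2π·1.16e+04 = 7.288e+04 rad/s.
Step 2 — Component impedances:
  Z1: Z = jωL = j·7.288e+04·0.000726 = 0 + j52.91 Ω
  Z2: Z = R = 20 Ω
  Z3: Z = 1/(jωC) = -j/(ω·C) = 0 - j18.44 Ω
Step 3 — With the output port shorted to ground, the output series arm Z2 runs from the junction to ground; the shunt arm Z3 also runs from the junction to ground. They appear in parallel: Z3 || Z2 = 9.19 - j9.967 Ω.
Step 4 — Series with input arm Z1: Z_in = Z1 + (Z3 || Z2) = 9.19 + j42.95 Ω = 43.92∠77.9° Ω.
Step 5 — Source phasor: V = 26.5∠42.8° V = 19.44 + j18.01 V.
Step 6 — Ohm's law: I = V / Z_total = (19.44 + j18.01) / (9.19 + j42.95) = 0.4935 - j0.3471 A.
Step 7 — Convert to polar: |I| = 0.6034 A, ∠I = -35.1°.

I = 0.6034∠-35.1° A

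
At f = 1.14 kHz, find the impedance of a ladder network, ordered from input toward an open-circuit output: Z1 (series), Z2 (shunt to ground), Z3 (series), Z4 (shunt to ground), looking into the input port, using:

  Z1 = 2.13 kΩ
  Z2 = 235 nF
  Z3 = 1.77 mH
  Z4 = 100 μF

Step 1 — Angular frequency: ω = 2π·f = 2π·1140 = 7163 rad/s.
Step 2 — Component impedances:
  Z1: Z = R = 2130 Ω
  Z2: Z = 1/(jωC) = -j/(ω·C) = 0 - j594.1 Ω
  Z3: Z = jωL = j·7163·0.00177 = 0 + j12.68 Ω
  Z4: Z = 1/(jωC) = -j/(ω·C) = 0 - j1.396 Ω
Step 3 — Ladder network (open output): work backward from the far end, alternating series and parallel combinations. Z_in = 2130 + j11.5 Ω = 2130∠0.3° Ω.

Z = 2130 + j11.5 Ω = 2130∠0.3° Ω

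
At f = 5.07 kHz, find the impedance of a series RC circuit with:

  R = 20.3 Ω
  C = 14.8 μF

Step 1 — Angular frequency: ω = 2π·f = 2π·5070 = 3.186e+04 rad/s.
Step 2 — Component impedances:
  R: Z = R = 20.3 Ω
  C: Z = 1/(jωC) = -j/(ω·C) = 0 - j2.121 Ω
Step 3 — Series combination: Z_total = R + C = 20.3 - j2.121 Ω = 20.41∠-6.0° Ω.

Z = 20.3 - j2.121 Ω = 20.41∠-6.0° Ω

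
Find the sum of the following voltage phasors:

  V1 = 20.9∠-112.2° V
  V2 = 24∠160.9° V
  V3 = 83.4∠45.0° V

Step 1 — Convert each phasor to rectangular form:
  V1 = 20.9·(cos(-112.2°) + j·sin(-112.2°)) = -7.897 - j19.35 V
  V2 = 24·(cos(160.9°) + j·sin(160.9°)) = -22.68 + j7.853 V
  V3 = 83.4·(cos(45.0°) + j·sin(45.0°)) = 58.97 + j58.97 V
Step 2 — Sum components: V_total = 28.4 + j47.48 V.
Step 3 — Convert to polar: |V_total| = 55.32 V, ∠V_total = 59.1°.

V_total = 55.32∠59.1° V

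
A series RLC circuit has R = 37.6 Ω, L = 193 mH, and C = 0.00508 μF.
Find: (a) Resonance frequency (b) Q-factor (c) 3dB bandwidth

Step 1 — Resonance: ω₀ = 1/√(LC) = 1/√(0.193·5.08e-09) = 3.194e+04 rad/s.
Step 2 — f₀ = ω₀/(2π) = 5083 Hz.
Step 3 — Series Q: Q = ω₀L/R = 3.194e+04·0.193/37.6 = 163.9.
Step 4 — Bandwidth: Δω = ω₀/Q = 194.8 rad/s; BW = Δω/(2π) = 31.01 Hz.

(a) f₀ = 5083 Hz  (b) Q = 163.9  (c) BW = 31.01 Hz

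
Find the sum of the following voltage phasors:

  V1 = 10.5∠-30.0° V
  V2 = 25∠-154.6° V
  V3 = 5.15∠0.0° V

Step 1 — Convert each phasor to rectangular form:
  V1 = 10.5·(cos(-30.0°) + j·sin(-30.0°)) = 9.093 - j5.25 V
  V2 = 25·(cos(-154.6°) + j·sin(-154.6°)) = -22.58 - j10.72 V
  V3 = 5.15·(cos(0.0°) + j·sin(0.0°)) = 5.15 V
Step 2 — Sum components: V_total = -8.34 - j15.97 V.
Step 3 — Convert to polar: |V_total| = 18.02 V, ∠V_total = -117.6°.

V_total = 18.02∠-117.6° V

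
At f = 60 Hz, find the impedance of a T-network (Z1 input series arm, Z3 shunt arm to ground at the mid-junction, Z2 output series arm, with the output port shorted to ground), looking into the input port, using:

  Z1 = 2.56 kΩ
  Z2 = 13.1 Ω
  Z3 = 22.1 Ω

Step 1 — Angular frequency: ω = 2π·f = 2π·60 = 377 rad/s.
Step 2 — Component impedances:
  Z1: Z = R = 2560 Ω
  Z2: Z = R = 13.1 Ω
  Z3: Z = R = 22.1 Ω
Step 3 — With the output port shorted to ground, the output series arm Z2 runs from the junction to ground; the shunt arm Z3 also runs from the junction to ground. They appear in parallel: Z3 || Z2 = 8.225 Ω.
Step 4 — Series with input arm Z1: Z_in = Z1 + (Z3 || Z2) = 2568 Ω = 2568∠0.0° Ω.

Z = 2568 Ω = 2568∠0.0° Ω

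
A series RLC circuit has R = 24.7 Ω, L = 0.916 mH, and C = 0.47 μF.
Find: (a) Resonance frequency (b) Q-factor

Step 1 — Resonance condition Im(Z)=0 gives ω₀ = 1/√(LC).
Step 2 — ω₀ = 1/√(0.000916·4.7e-07) = 4.82e+04 rad/s.
Step 3 — f₀ = ω₀/(2π) = 7670 Hz.
Step 4 — Series Q: Q = ω₀L/R = 4.82e+04·0.000916/24.7 = 1.787.

(a) f₀ = 7670 Hz  (b) Q = 1.787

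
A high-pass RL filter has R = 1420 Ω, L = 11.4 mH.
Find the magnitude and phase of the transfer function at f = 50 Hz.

Step 1 — Angular frequency: ω = 2π·50 = 314.2 rad/s.
Step 2 — Transfer function: H(jω) = jωL/(R + jωL).
Step 3 — Numerator jωL = j·3.581; denominator R + jωL = 1420 + j3.581.
Step 4 — H = 6.361e-06 + j0.002522.
Step 5 — Magnitude: |H| = 0.002522 (-52.0 dB); phase: φ = 89.9°.

|H| = 0.002522 (-52.0 dB), φ = 89.9°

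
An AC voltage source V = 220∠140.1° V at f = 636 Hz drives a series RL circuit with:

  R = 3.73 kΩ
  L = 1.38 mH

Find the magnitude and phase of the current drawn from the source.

Step 1 — Angular frequency: ω = 2π·f = 2π·636 = 3996 rad/s.
Step 2 — Component impedances:
  R: Z = R = 3730 Ω
  L: Z = jωL = j·3996·0.00138 = 0 + j5.515 Ω
Step 3 — Series combination: Z_total = R + L = 3730 + j5.515 Ω = 3730∠0.1° Ω.
Step 4 — Source phasor: V = 220∠140.1° V = -168.8 + j141.1 V.
Step 5 — Ohm's law: I = V / Z_total = (-168.8 + j141.1) / (3730 + j5.515) = -0.04519 + j0.0379 A.
Step 6 — Convert to polar: |I| = 0.05898 A, ∠I = 140.0°.

I = 0.05898∠140.0° A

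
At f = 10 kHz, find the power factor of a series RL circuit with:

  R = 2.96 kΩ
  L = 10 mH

Step 1 — Angular frequency: ω = 2π·f = 2π·1e+04 = 6.283e+04 rad/s.
Step 2 — Component impedances:
  R: Z = R = 2960 Ω
  L: Z = jωL = j·6.283e+04·0.01 = 0 + j628.3 Ω
Step 3 — Series combination: Z_total = R + L = 2960 + j628.3 Ω = 3026∠12.0° Ω.
Step 4 — Power factor: PF = cos(φ) = Re(Z)/|Z| = 2960/3026 = 0.9782.
Step 5 — Type: Im(Z) = 628.3 ⇒ lagging (phase φ = 12.0°).

PF = 0.9782 (lagging, φ = 12.0°)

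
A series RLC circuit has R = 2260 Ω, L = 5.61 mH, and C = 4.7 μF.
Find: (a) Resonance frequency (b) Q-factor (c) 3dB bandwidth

Step 1 — Resonance: ω₀ = 1/√(LC) = 1/√(0.00561·4.7e-06) = 6158 rad/s.
Step 2 — f₀ = ω₀/(2π) = 980.1 Hz.
Step 3 — Series Q: Q = ω₀L/R = 6158·0.00561/2260 = 0.01529.
Step 4 — Bandwidth: Δω = ω₀/Q = 4.029e+05 rad/s; BW = Δω/(2π) = 6.412e+04 Hz.

(a) f₀ = 980.1 Hz  (b) Q = 0.01529  (c) BW = 6.412e+04 Hz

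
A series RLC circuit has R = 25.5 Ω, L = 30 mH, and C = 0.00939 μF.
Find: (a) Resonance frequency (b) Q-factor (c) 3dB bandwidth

Step 1 — Resonance: ω₀ = 1/√(LC) = 1/√(0.03·9.39e-09) = 5.958e+04 rad/s.
Step 2 — f₀ = ω₀/(2π) = 9483 Hz.
Step 3 — Series Q: Q = ω₀L/R = 5.958e+04·0.03/25.5 = 70.1.
Step 4 — Bandwidth: Δω = ω₀/Q = 850 rad/s; BW = Δω/(2π) = 135.3 Hz.

(a) f₀ = 9483 Hz  (b) Q = 70.1  (c) BW = 135.3 Hz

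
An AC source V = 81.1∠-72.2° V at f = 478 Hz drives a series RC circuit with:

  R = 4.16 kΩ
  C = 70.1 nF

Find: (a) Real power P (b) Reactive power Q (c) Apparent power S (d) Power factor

Step 1 — Angular frequency: ω = 2π·f = 2π·478 = 3003 rad/s.
Step 2 — Component impedances:
  R: Z = R = 4160 Ω
  C: Z = 1/(jωC) = -j/(ω·C) = 0 - j4750 Ω
Step 3 — Series combination: Z_total = R + C = 4160 - j4750 Ω = 6314∠-48.8° Ω.
Step 4 — Source phasor: V = 81.1∠-72.2° V = 24.79 - j77.22 V.
Step 5 — Current: I = V / Z = 0.01179 - j0.005104 A = 0.01284∠-23.4° A.
Step 6 — Complex power: S = V·I* = 0.6863 - j0.7836 VA.
Step 7 — Real power: P = Re(S) = 0.6863 W.
Step 8 — Reactive power: Q = Im(S) = -0.7836 VAR.
Step 9 — Apparent power: |S| = 1.042 VA.
Step 10 — Power factor: PF = P/|S| = 0.6589 (leading).

(a) P = 0.6863 W  (b) Q = -0.7836 VAR  (c) S = 1.042 VA  (d) PF = 0.6589 (leading)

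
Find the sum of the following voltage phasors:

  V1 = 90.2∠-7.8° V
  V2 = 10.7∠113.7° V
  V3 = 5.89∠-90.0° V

Step 1 — Convert each phasor to rectangular form:
  V1 = 90.2·(cos(-7.8°) + j·sin(-7.8°)) = 89.37 - j12.24 V
  V2 = 10.7·(cos(113.7°) + j·sin(113.7°)) = -4.301 + j9.798 V
  V3 = 5.89·(cos(-90.0°) + j·sin(-90.0°)) = 0 - j5.89 V
Step 2 — Sum components: V_total = 85.06 - j8.334 V.
Step 3 — Convert to polar: |V_total| = 85.47 V, ∠V_total = -5.6°.

V_total = 85.47∠-5.6° V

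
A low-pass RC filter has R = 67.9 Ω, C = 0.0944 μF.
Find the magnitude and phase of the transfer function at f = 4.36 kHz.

Step 1 — Angular frequency: ω = 2π·4360 = 2.739e+04 rad/s.
Step 2 — Transfer function: H(jω) = 1/(1 + jωRC).
Step 3 — Denominator: 1 + jωRC = 1 + j·2.739e+04·67.9·9.44e-08 = 1 + j0.1756.
Step 4 — H = 0.9701 - j0.1703.
Step 5 — Magnitude: |H| = 0.9849 (-0.1 dB); phase: φ = -10.0°.

|H| = 0.9849 (-0.1 dB), φ = -10.0°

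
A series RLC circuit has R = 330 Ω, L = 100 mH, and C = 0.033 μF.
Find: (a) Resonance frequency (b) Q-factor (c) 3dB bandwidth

Step 1 — Resonance condition Im(Z)=0 gives ω₀ = 1/√(LC).
Step 2 — ω₀ = 1/√(0.1·3.3e-08) = 1.741e+04 rad/s.
Step 3 — f₀ = ω₀/(2π) = 2771 Hz.
Step 4 — Series Q: Q = ω₀L/R = 1.741e+04·0.1/330 = 5.275.
Step 5 — 3dB bandwidth: Δω = ω₀/Q = 3300 rad/s; BW = Δω/(2π) = 525.2 Hz.

(a) f₀ = 2771 Hz  (b) Q = 5.275  (c) BW = 525.2 Hz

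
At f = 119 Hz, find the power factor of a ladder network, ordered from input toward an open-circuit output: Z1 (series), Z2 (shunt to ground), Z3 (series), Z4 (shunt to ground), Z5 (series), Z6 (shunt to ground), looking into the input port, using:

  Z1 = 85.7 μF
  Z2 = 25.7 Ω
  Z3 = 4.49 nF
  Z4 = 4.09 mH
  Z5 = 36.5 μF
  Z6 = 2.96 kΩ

Step 1 — Angular frequency: ω = 2π·f = 2π·119 = 747.7 rad/s.
Step 2 — Component impedances:
  Z1: Z = 1/(jωC) = -j/(ω·C) = 0 - j15.61 Ω
  Z2: Z = R = 25.7 Ω
  Z3: Z = 1/(jωC) = -j/(ω·C) = 0 - j2.979e+05 Ω
  Z4: Z = jωL = j·747.7·0.00409 = 0 + j3.058 Ω
  Z5: Z = 1/(jωC) = -j/(ω·C) = 0 - j36.64 Ω
  Z6: Z = R = 2960 Ω
Step 3 — Ladder network (open output): work backward from the far end, alternating series and parallel combinations. Z_in = 25.7 - j15.61 Ω = 30.07∠-31.3° Ω.
Step 4 — Power factor: PF = cos(φ) = Re(Z)/|Z| = 25.7/30.07 = 0.8547.
Step 5 — Type: Im(Z) = -15.61 ⇒ leading (phase φ = -31.3°).

PF = 0.8547 (leading, φ = -31.3°)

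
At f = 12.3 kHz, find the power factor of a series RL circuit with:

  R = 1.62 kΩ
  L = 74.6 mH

Step 1 — Angular frequency: ω = 2π·f = 2π·1.23e+04 = 7.728e+04 rad/s.
Step 2 — Component impedances:
  R: Z = R = 1620 Ω
  L: Z = jωL = j·7.728e+04·0.0746 = 0 + j5765 Ω
Step 3 — Series combination: Z_total = R + L = 1620 + j5765 Ω = 5989∠74.3° Ω.
Step 4 — Power factor: PF = cos(φ) = Re(Z)/|Z| = 1620/5989 = 0.2705.
Step 5 — Type: Im(Z) = 5765 ⇒ lagging (phase φ = 74.3°).

PF = 0.2705 (lagging, φ = 74.3°)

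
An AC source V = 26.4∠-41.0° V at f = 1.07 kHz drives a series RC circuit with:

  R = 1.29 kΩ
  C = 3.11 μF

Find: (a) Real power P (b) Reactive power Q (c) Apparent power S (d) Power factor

Step 1 — Angular frequency: ω = 2π·f = 2π·1070 = 6723 rad/s.
Step 2 — Component impedances:
  R: Z = R = 1290 Ω
  C: Z = 1/(jωC) = -j/(ω·C) = 0 - j47.83 Ω
Step 3 — Series combination: Z_total = R + C = 1290 - j47.83 Ω = 1291∠-2.1° Ω.
Step 4 — Source phasor: V = 26.4∠-41.0° V = 19.92 - j17.32 V.
Step 5 — Current: I = V / Z = 0.01592 - j0.01284 A = 0.02045∠-38.9° A.
Step 6 — Complex power: S = V·I* = 0.5395 - j0.02 VA.
Step 7 — Real power: P = Re(S) = 0.5395 W.
Step 8 — Reactive power: Q = Im(S) = -0.02 VAR.
Step 9 — Apparent power: |S| = 0.5399 VA.
Step 10 — Power factor: PF = P/|S| = 0.9993 (leading).

(a) P = 0.5395 W  (b) Q = -0.02 VAR  (c) S = 0.5399 VA  (d) PF = 0.9993 (leading)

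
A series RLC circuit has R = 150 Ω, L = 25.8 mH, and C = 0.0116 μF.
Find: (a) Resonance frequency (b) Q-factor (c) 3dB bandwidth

Step 1 — Resonance: ω₀ = 1/√(LC) = 1/√(0.0258·1.16e-08) = 5.78e+04 rad/s.
Step 2 — f₀ = ω₀/(2π) = 9200 Hz.
Step 3 — Series Q: Q = ω₀L/R = 5.78e+04·0.0258/150 = 9.942.
Step 4 — Bandwidth: Δω = ω₀/Q = 5814 rad/s; BW = Δω/(2π) = 925.3 Hz.

(a) f₀ = 9200 Hz  (b) Q = 9.942  (c) BW = 925.3 Hz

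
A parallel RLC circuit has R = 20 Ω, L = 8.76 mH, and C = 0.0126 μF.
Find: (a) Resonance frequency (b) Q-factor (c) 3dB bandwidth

Step 1 — Resonance: ω₀ = 1/√(LC) = 1/√(0.00876·1.26e-08) = 9.518e+04 rad/s.
Step 2 — f₀ = ω₀/(2π) = 1.515e+04 Hz.
Step 3 — Parallel Q: Q = R/(ω₀L) = 20/(9.518e+04·0.00876) = 0.02399.
Step 4 — Bandwidth: Δω = ω₀/Q = 3.968e+06 rad/s; BW = Δω/(2π) = 6.316e+05 Hz.

(a) f₀ = 1.515e+04 Hz  (b) Q = 0.02399  (c) BW = 6.316e+05 Hz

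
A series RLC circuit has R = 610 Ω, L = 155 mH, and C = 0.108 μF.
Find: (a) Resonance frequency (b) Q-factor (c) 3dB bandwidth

Step 1 — Resonance: ω₀ = 1/√(LC) = 1/√(0.155·1.08e-07) = 7729 rad/s.
Step 2 — f₀ = ω₀/(2π) = 1230 Hz.
Step 3 — Series Q: Q = ω₀L/R = 7729·0.155/610 = 1.964.
Step 4 — Bandwidth: Δω = ω₀/Q = 3935 rad/s; BW = Δω/(2π) = 626.4 Hz.

(a) f₀ = 1230 Hz  (b) Q = 1.964  (c) BW = 626.4 Hz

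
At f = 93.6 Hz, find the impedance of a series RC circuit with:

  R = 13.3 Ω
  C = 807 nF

Step 1 — Angular frequency: ω = 2π·f = 2π·93.6 = 588.1 rad/s.
Step 2 — Component impedances:
  R: Z = R = 13.3 Ω
  C: Z = 1/(jωC) = -j/(ω·C) = 0 - j2107 Ω
Step 3 — Series combination: Z_total = R + C = 13.3 - j2107 Ω = 2107∠-89.6° Ω.

Z = 13.3 - j2107 Ω = 2107∠-89.6° Ω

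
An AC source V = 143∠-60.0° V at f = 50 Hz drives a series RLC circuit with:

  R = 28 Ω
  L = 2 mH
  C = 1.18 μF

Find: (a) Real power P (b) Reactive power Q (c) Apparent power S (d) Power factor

Step 1 — Angular frequency: ω = 2π·f = 2π·50 = 314.2 rad/s.
Step 2 — Component impedances:
  R: Z = R = 28 Ω
  L: Z = jωL = j·314.2·0.002 = 0 + j0.6283 Ω
  C: Z = 1/(jωC) = -j/(ω·C) = 0 - j2698 Ω
Step 3 — Series combination: Z_total = R + L + C = 28 - j2697 Ω = 2697∠-89.4° Ω.
Step 4 — Source phasor: V = 143∠-60.0° V = 71.5 - j123.8 V.
Step 5 — Current: I = V / Z = 0.04619 + j0.02603 A = 0.05302∠29.4° A.
Step 6 — Complex power: S = V·I* = 0.07871 - j7.582 VA.
Step 7 — Real power: P = Re(S) = 0.07871 W.
Step 8 — Reactive power: Q = Im(S) = -7.582 VAR.
Step 9 — Apparent power: |S| = 7.582 VA.
Step 10 — Power factor: PF = P/|S| = 0.01038 (leading).

(a) P = 0.07871 W  (b) Q = -7.582 VAR  (c) S = 7.582 VA  (d) PF = 0.01038 (leading)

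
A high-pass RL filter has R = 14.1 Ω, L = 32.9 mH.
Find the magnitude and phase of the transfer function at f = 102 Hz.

Step 1 — Angular frequency: ω = 2π·102 = 640.9 rad/s.
Step 2 — Transfer function: H(jω) = jωL/(R + jωL).
Step 3 — Numerator jωL = j·21.09; denominator R + jωL = 14.1 + j21.09.
Step 4 — H = 0.691 + j0.4621.
Step 5 — Magnitude: |H| = 0.8313 (-1.6 dB); phase: φ = 33.8°.

|H| = 0.8313 (-1.6 dB), φ = 33.8°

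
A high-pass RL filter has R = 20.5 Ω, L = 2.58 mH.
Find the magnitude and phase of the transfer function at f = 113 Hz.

Step 1 — Angular frequency: ω = 2π·113 = 710 rad/s.
Step 2 — Transfer function: H(jω) = jωL/(R + jωL).
Step 3 — Numerator jωL = j·1.832; denominator R + jωL = 20.5 + j1.832.
Step 4 — H = 0.007921 + j0.08865.
Step 5 — Magnitude: |H| = 0.089 (-21.0 dB); phase: φ = 84.9°.

|H| = 0.089 (-21.0 dB), φ = 84.9°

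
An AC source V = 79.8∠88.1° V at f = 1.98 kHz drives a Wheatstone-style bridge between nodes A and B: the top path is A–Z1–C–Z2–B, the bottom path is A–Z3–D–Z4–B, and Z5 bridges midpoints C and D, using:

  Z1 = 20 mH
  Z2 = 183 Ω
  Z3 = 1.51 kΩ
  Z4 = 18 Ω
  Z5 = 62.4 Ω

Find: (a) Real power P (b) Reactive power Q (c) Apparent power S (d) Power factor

Step 1 — Angular frequency: ω = 2π·f = 2π·1980 = 1.244e+04 rad/s.
Step 2 — Component impedances:
  Z1: Z = jωL = j·1.244e+04·0.02 = 0 + j248.8 Ω
  Z2: Z = R = 183 Ω
  Z3: Z = R = 1510 Ω
  Z4: Z = R = 18 Ω
  Z5: Z = R = 62.4 Ω
Step 3 — Bridge requires nodal analysis (the Z5 bridge couples midpoints C and D, so the two paths cannot be reduced to a simple series/parallel combination). Setting node B to ground and injecting 1 A at node A, the 3-node admittance system at A, C, D solves to V_A = Z_AB = 91.28 + j229.3 Ω = 246.8∠68.3° Ω.
Step 4 — Source phasor: V = 79.8∠88.1° V = 2.646 + j79.76 V.
Step 5 — Current: I = V / Z = 0.3042 + j0.1096 A = 0.3233∠19.8° A.
Step 6 — Complex power: S = V·I* = 9.543 + j23.97 VA.
Step 7 — Real power: P = Re(S) = 9.543 W.
Step 8 — Reactive power: Q = Im(S) = 23.97 VAR.
Step 9 — Apparent power: |S| = 25.8 VA.
Step 10 — Power factor: PF = P/|S| = 0.3699 (lagging).

(a) P = 9.543 W  (b) Q = 23.97 VAR  (c) S = 25.8 VA  (d) PF = 0.3699 (lagging)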